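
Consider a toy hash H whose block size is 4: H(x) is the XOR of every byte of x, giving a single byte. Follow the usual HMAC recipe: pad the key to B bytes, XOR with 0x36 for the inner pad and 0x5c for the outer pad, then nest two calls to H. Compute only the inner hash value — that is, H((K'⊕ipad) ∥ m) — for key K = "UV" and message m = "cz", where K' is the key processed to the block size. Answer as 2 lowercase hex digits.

Key "UV" = 55 56 is 2 bytes ≤ B = 4; zero-pad to 4 bytes: K' = 55 56 00 00.
K' ⊕ ipad = 63 60 36 36.
Inner input = 63 60 36 36 ∥ 63 7a.
Inner hash: XOR 63⊕60⊕36⊕36⊕63⊕7a = 1a.

1a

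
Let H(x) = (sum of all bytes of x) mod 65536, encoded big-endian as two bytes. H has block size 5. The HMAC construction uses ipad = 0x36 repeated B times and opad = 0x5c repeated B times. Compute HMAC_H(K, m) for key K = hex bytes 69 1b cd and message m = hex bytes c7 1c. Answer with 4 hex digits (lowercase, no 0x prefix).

029d

Key hex bytes 69 1b cd is 3 bytes ≤ B = 5; zero-pad to 5 bytes: K' = 69 1b cd 00 00.
K' ⊕ ipad = 5f 2d fb 36 36.  K' ⊕ opad = 35 47 91 5c 5c.
Inner input = (K'⊕ipad) ∥ m = 5f 2d fb 36 36 ∥ c7 1c.
Inner hash: sum = 95+45+251+54+54+199+28 = 726 → 02 d6.
Outer input = (K'⊕opad) ∥ inner = 35 47 91 5c 5c ∥ 02 d6.
Outer hash (tag): sum = 53+71+145+92+92+2+214 = 669 → 02 9d.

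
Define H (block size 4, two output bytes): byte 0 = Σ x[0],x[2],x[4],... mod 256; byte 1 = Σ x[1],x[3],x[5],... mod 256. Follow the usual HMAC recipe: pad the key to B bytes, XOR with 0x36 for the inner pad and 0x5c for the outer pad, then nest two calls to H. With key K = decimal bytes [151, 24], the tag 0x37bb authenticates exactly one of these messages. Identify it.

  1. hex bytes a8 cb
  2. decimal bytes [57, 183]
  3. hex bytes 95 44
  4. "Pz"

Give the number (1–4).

Key decimal bytes [151, 24] = 97 18 is 2 bytes ≤ B = 4; zero-pad to 4 bytes: K' = 97 18 00 00.
K' ⊕ ipad = a1 2e 36 36; K' ⊕ opad = cb 44 5c 5c.
m1: inner = H(a1 2e 36 36 a8 cb) = 7f 2f; tag = H(cb 44 5c 5c 7f 2f) = a6cf
m2: inner = H(a1 2e 36 36 39 b7) = 10 1b; tag = H(cb 44 5c 5c 10 1b) = 37bb ← matches
m3: inner = H(a1 2e 36 36 95 44) = 6c a8; tag = H(cb 44 5c 5c 6c a8) = 9348
m4: inner = H(a1 2e 36 36 50 7a) = 27 de; tag = H(cb 44 5c 5c 27 de) = 4e7e

2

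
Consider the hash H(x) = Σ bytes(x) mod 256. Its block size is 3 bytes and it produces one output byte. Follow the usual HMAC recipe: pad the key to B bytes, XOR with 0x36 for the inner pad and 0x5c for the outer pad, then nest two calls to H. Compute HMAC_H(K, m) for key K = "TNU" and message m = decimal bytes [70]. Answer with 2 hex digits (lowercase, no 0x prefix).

a6

Key "TNU" = 54 4e 55 is exactly B = 3 bytes: K' = 54 4e 55.
K' ⊕ ipad = 62 78 63.  K' ⊕ opad = 08 12 09.
Inner input = (K'⊕ipad) ∥ m = 62 78 63 ∥ 46.
Inner hash: sum = 98+120+99+70 = 387; mod 256 = 131 → 83.
Outer input = (K'⊕opad) ∥ inner = 08 12 09 ∥ 83.
Outer hash (tag): sum = 8+18+9+131 = 166 → a6.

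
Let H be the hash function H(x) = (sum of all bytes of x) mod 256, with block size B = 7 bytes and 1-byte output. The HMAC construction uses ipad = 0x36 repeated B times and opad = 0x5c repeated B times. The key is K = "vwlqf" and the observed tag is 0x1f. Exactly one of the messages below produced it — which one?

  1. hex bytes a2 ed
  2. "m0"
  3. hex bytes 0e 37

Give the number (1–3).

Key "vwlqf" = 76 77 6c 71 66 is 5 bytes ≤ B = 7; zero-pad to 7 bytes: K' = 76 77 6c 71 66 00 00.
K' ⊕ ipad = 40 41 5a 47 50 36 36; K' ⊕ opad = 2a 2b 30 2d 3a 5c 5c.
m1: inner = H(40 41 5a 47 50 36 36 a2 ed) = 6d; tag = H(2a 2b 30 2d 3a 5c 5c 6d) = 11
m2: inner = H(40 41 5a 47 50 36 36 6d 30) = 7b; tag = H(2a 2b 30 2d 3a 5c 5c 7b) = 1f ← matches
m3: inner = H(40 41 5a 47 50 36 36 0e 37) = 23; tag = H(2a 2b 30 2d 3a 5c 5c 23) = c7

2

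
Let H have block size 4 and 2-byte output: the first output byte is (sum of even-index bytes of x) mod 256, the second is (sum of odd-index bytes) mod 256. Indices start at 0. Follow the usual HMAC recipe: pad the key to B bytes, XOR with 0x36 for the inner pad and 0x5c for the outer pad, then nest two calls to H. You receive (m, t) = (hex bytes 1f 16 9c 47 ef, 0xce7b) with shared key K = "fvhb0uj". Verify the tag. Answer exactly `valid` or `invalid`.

Key "fvhb0uj" = 66 76 68 62 30 75 6a is 7 bytes > B = 4, so hash it first: H(key) = 68 4d, then zero-pad to 4 bytes: K' = 68 4d 00 00.
K' ⊕ ipad = 5e 7b 36 36; K' ⊕ opad = 34 11 5c 5c.
Inner hash: even-index sum = 574 mod 256 = 62; odd-index sum = 270 mod 256 = 14 → 3e 0e.
Outer hash (recomputed tag): even-index sum = 206 mod 256 = 206; odd-index sum = 123 mod 256 = 123 → ce 7b.
Recomputed tag = ce7b; claimed = ce7b → match.

valid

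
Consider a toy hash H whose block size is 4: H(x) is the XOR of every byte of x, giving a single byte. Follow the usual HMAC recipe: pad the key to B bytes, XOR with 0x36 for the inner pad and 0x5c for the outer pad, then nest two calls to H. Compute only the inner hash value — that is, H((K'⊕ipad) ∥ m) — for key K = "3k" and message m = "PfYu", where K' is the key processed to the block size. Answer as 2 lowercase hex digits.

42

Key "3k" = 33 6b is 2 bytes ≤ B = 4; zero-pad to 4 bytes: K' = 33 6b 00 00.
K' ⊕ ipad = 05 5d 36 36.
Inner input = 05 5d 36 36 ∥ 50 66 59 75.
Inner hash: XOR 05⊕5d⊕36⊕36⊕50⊕66⊕59⊕75 = 42.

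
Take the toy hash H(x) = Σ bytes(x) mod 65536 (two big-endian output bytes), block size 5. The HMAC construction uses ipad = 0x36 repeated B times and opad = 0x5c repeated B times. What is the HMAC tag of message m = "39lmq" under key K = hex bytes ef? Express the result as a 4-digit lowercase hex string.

028d

Key hex bytes ef is 1 byte ≤ B = 5; zero-pad to 5 bytes: K' = ef 00 00 00 00.
K' ⊕ ipad = d9 36 36 36 36.  K' ⊕ opad = b3 5c 5c 5c 5c.
Inner input = (K'⊕ipad) ∥ m = d9 36 36 36 36 ∥ 33 39 6c 6d 71.
Inner hash: sum = 217+54+54+54+54+51+57+108+109+113 = 871 → 03 67.
Outer input = (K'⊕opad) ∥ inner = b3 5c 5c 5c 5c ∥ 03 67.
Outer hash (tag): sum = 179+92+92+92+92+3+103 = 653 → 02 8d.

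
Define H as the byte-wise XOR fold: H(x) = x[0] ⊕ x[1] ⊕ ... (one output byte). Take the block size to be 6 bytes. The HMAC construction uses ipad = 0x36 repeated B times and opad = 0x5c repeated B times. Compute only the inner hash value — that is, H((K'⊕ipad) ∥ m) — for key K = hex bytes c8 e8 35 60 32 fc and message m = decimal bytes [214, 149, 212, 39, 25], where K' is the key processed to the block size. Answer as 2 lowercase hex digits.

Key hex bytes c8 e8 35 60 32 fc is exactly B = 6 bytes: K' = c8 e8 35 60 32 fc.
K' ⊕ ipad = fe de 03 56 04 ca.
Inner input = fe de 03 56 04 ca ∥ d6 95 d4 27 19.
Inner hash: XOR fe⊕de⊕03⊕56⊕04⊕ca⊕d6⊕95⊕d4⊕27⊕19 = 12.

12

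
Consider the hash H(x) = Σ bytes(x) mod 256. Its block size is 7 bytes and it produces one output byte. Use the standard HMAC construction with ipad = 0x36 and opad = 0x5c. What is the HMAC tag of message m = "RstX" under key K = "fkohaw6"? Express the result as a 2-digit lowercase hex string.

Key "fkohaw6" = 66 6b 6f 68 61 77 36 is exactly B = 7 bytes: K' = 66 6b 6f 68 61 77 36.
K' ⊕ ipad = 50 5d 59 5e 57 41 00.  K' ⊕ opad = 3a 37 33 34 3d 2b 6a.
Inner input = (K'⊕ipad) ∥ m = 50 5d 59 5e 57 41 00 ∥ 52 73 74 58.
Inner hash: sum = 80+93+89+94+87+65+0+82+115+116+88 = 909; mod 256 = 141 → 8d.
Outer input = (K'⊕opad) ∥ inner = 3a 37 33 34 3d 2b 6a ∥ 8d.
Outer hash (tag): sum = 58+55+51+52+61+43+106+141 = 567; mod 256 = 55 → 37.

37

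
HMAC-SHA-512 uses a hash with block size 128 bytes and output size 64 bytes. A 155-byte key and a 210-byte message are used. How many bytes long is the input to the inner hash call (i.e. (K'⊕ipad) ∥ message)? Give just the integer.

338

Key is 155 > 128 bytes, so it is hashed to 64 bytes then zero-padded to 128: |K'| = 128.
Inner input = (K'⊕ipad) ∥ m → 128 + 210 = 338 bytes.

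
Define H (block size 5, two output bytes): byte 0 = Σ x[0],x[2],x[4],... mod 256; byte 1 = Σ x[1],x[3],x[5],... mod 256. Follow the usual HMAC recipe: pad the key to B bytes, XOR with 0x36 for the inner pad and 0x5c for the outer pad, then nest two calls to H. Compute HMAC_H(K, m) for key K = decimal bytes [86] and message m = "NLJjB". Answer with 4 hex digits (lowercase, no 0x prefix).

Key decimal bytes [86] = 56 is 1 byte ≤ B = 5; zero-pad to 5 bytes: K' = 56 00 00 00 00.
K' ⊕ ipad = 60 36 36 36 36.  K' ⊕ opad = 0a 5c 5c 5c 5c.
Inner input = (K'⊕ipad) ∥ m = 60 36 36 36 36 ∥ 4e 4c 4a 6a 42.
Inner hash: even-index sum = 386 mod 256 = 130; odd-index sum = 326 mod 256 = 70 → 82 46.
Outer input = (K'⊕opad) ∥ inner = 0a 5c 5c 5c 5c ∥ 82 46.
Outer hash (tag): even-index sum = 264 mod 256 = 8; odd-index sum = 314 mod 256 = 58 → 08 3a.

083a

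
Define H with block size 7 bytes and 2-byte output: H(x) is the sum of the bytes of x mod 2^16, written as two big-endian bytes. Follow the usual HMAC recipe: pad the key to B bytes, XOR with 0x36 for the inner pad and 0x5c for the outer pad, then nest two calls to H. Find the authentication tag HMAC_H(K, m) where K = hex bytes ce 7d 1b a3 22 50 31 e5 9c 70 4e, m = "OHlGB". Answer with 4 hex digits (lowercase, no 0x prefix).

Key hex bytes ce 7d 1b a3 22 50 31 e5 9c 70 4e is 11 bytes > B = 7, so hash it first: H(key) = 04 eb, then zero-pad to 7 bytes: K' = 04 eb 00 00 00 00 00.
K' ⊕ ipad = 32 dd 36 36 36 36 36.  K' ⊕ opad = 58 b7 5c 5c 5c 5c 5c.
Inner input = (K'⊕ipad) ∥ m = 32 dd 36 36 36 36 36 ∥ 4f 48 6c 47 42.
Inner hash: sum = 50+221+54+54+54+54+54+79+72+108+71+66 = 937 → 03 a9.
Outer input = (K'⊕opad) ∥ inner = 58 b7 5c 5c 5c 5c 5c ∥ 03 a9.
Outer hash (tag): sum = 88+183+92+92+92+92+92+3+169 = 903 → 03 87.

0387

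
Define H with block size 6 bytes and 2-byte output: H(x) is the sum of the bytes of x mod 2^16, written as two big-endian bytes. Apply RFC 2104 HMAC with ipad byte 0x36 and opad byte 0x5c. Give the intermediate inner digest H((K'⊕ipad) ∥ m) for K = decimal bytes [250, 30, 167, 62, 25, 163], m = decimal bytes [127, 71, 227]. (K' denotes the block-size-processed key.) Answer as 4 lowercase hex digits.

Key decimal bytes [250, 30, 167, 62, 25, 163] = fa 1e a7 3e 19 a3 is exactly B = 6 bytes: K' = fa 1e a7 3e 19 a3.
K' ⊕ ipad = cc 28 91 08 2f 95.
Inner input = cc 28 91 08 2f 95 ∥ 7f 47 e3.
Inner hash: sum = 204+40+145+8+47+149+127+71+227 = 1018 → 03 fa.

03fa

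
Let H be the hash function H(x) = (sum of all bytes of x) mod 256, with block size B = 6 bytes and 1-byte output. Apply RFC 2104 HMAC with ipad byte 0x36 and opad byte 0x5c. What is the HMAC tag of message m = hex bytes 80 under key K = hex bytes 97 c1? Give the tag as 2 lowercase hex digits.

c8

Key hex bytes 97 c1 is 2 bytes ≤ B = 6; zero-pad to 6 bytes: K' = 97 c1 00 00 00 00.
K' ⊕ ipad = a1 f7 36 36 36 36.  K' ⊕ opad = cb 9d 5c 5c 5c 5c.
Inner input = (K'⊕ipad) ∥ m = a1 f7 36 36 36 36 ∥ 80.
Inner hash: sum = 161+247+54+54+54+54+128 = 752; mod 256 = 240 → f0.
Outer input = (K'⊕opad) ∥ inner = cb 9d 5c 5c 5c 5c ∥ f0.
Outer hash (tag): sum = 203+157+92+92+92+92+240 = 968; mod 256 = 200 → c8.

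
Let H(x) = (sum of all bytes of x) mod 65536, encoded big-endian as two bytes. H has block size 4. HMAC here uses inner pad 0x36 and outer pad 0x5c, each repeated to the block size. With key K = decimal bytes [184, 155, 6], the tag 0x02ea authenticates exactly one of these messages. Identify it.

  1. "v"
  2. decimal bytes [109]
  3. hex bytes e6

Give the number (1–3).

3

Key decimal bytes [184, 155, 6] = b8 9b 06 is 3 bytes ≤ B = 4; zero-pad to 4 bytes: K' = b8 9b 06 00.
K' ⊕ ipad = 8e ad 30 36; K' ⊕ opad = e4 c7 5a 5c.
m1: inner = H(8e ad 30 36 76) = 02 17; tag = H(e4 c7 5a 5c 02 17) = 027a
m2: inner = H(8e ad 30 36 6d) = 02 0e; tag = H(e4 c7 5a 5c 02 0e) = 0271
m3: inner = H(8e ad 30 36 e6) = 02 87; tag = H(e4 c7 5a 5c 02 87) = 02ea ← matches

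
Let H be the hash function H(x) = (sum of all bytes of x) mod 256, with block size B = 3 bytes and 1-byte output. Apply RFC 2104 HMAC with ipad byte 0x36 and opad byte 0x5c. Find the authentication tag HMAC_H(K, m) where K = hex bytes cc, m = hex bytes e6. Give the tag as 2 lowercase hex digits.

94

Key hex bytes cc is 1 byte ≤ B = 3; zero-pad to 3 bytes: K' = cc 00 00.
K' ⊕ ipad = fa 36 36.  K' ⊕ opad = 90 5c 5c.
Inner input = (K'⊕ipad) ∥ m = fa 36 36 ∥ e6.
Inner hash: sum = 250+54+54+230 = 588; mod 256 = 76 → 4c.
Outer input = (K'⊕opad) ∥ inner = 90 5c 5c ∥ 4c.
Outer hash (tag): sum = 144+92+92+76 = 404; mod 256 = 148 → 94.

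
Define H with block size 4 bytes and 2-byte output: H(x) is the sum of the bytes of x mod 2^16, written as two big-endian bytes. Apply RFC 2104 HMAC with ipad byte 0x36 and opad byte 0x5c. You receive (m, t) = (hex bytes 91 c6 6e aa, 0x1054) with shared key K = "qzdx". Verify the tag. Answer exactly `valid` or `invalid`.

invalid

Key "qzdx" = 71 7a 64 78 is exactly B = 4 bytes: K' = 71 7a 64 78.
K' ⊕ ipad = 47 4c 52 4e; K' ⊕ opad = 2d 26 38 24.
Inner hash: sum = 71+76+82+78+145+198+110+170 = 930 → 03 a2.
Outer hash (recomputed tag): sum = 45+38+56+36+3+162 = 340 → 01 54.
Recomputed tag = 0154; claimed = 1054 → mismatch.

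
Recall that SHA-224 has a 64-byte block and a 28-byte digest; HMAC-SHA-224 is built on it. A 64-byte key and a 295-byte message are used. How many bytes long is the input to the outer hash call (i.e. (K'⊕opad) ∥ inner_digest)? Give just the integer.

92

Key is 64 ≤ 64 bytes, zero-padded: |K'| = 64.
Outer input = (K'⊕opad) ∥ H(inner) → 64 + 28 = 92 bytes.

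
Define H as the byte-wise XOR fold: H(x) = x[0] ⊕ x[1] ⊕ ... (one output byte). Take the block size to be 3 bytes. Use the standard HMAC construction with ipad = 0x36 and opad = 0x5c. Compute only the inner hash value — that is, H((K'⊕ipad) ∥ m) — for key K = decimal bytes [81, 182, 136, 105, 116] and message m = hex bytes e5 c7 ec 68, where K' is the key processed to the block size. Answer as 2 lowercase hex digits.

e2

Key decimal bytes [81, 182, 136, 105, 116] = 51 b6 88 69 74 is 5 bytes > B = 3, so hash it first: H(key) = 72, then zero-pad to 3 bytes: K' = 72 00 00.
K' ⊕ ipad = 44 36 36.
Inner input = 44 36 36 ∥ e5 c7 ec 68.
Inner hash: XOR 44⊕36⊕36⊕e5⊕c7⊕ec⊕68 = e2.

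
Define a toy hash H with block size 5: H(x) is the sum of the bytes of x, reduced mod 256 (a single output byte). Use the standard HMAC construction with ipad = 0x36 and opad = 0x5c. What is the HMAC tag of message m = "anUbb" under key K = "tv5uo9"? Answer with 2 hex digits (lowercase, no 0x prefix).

9a

Key "tv5uo9" = 74 76 35 75 6f 39 is 6 bytes > B = 5, so hash it first: H(key) = 3c, then zero-pad to 5 bytes: K' = 3c 00 00 00 00.
K' ⊕ ipad = 0a 36 36 36 36.  K' ⊕ opad = 60 5c 5c 5c 5c.
Inner input = (K'⊕ipad) ∥ m = 0a 36 36 36 36 ∥ 61 6e 55 62 62.
Inner hash: sum = 10+54+54+54+54+97+110+85+98+98 = 714; mod 256 = 202 → ca.
Outer input = (K'⊕opad) ∥ inner = 60 5c 5c 5c 5c ∥ ca.
Outer hash (tag): sum = 96+92+92+92+92+202 = 666; mod 256 = 154 → 9a.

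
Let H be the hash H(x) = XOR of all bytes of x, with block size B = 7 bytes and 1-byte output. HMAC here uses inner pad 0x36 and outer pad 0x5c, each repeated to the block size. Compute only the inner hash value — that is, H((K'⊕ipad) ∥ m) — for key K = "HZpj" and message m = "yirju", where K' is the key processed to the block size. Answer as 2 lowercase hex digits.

Key "HZpj" = 48 5a 70 6a is 4 bytes ≤ B = 7; zero-pad to 7 bytes: K' = 48 5a 70 6a 00 00 00.
K' ⊕ ipad = 7e 6c 46 5c 36 36 36.
Inner input = 7e 6c 46 5c 36 36 36 ∥ 79 69 72 6a 75.
Inner hash: XOR 7e⊕6c⊕46⊕5c⊕36⊕36⊕36⊕79⊕69⊕72⊕6a⊕75 = 43.

43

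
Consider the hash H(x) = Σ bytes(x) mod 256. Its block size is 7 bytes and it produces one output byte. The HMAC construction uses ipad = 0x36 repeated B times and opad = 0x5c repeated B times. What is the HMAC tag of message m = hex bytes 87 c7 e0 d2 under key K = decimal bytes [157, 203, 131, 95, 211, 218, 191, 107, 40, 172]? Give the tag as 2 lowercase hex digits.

d8

Key decimal bytes [157, 203, 131, 95, 211, 218, 191, 107, 40, 172] = 9d cb 83 5f d3 da bf 6b 28 ac is 10 bytes > B = 7, so hash it first: H(key) = f5, then zero-pad to 7 bytes: K' = f5 00 00 00 00 00 00.
K' ⊕ ipad = c3 36 36 36 36 36 36.  K' ⊕ opad = a9 5c 5c 5c 5c 5c 5c.
Inner input = (K'⊕ipad) ∥ m = c3 36 36 36 36 36 36 ∥ 87 c7 e0 d2.
Inner hash: sum = 195+54+54+54+54+54+54+135+199+224+210 = 1287; mod 256 = 7 → 07.
Outer input = (K'⊕opad) ∥ inner = a9 5c 5c 5c 5c 5c 5c ∥ 07.
Outer hash (tag): sum = 169+92+92+92+92+92+92+7 = 728; mod 256 = 216 → d8.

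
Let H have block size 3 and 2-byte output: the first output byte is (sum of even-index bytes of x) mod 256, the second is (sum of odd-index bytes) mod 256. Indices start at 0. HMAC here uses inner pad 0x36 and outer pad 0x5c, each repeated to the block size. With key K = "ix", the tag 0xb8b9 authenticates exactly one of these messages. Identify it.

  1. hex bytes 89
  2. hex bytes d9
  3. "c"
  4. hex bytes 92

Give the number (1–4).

2

Key "ix" = 69 78 is 2 bytes ≤ B = 3; zero-pad to 3 bytes: K' = 69 78 00.
K' ⊕ ipad = 5f 4e 36; K' ⊕ opad = 35 24 5c.
m1: inner = H(5f 4e 36 89) = 95 d7; tag = H(35 24 5c 95 d7) = 68b9
m2: inner = H(5f 4e 36 d9) = 95 27; tag = H(35 24 5c 95 27) = b8b9 ← matches
m3: inner = H(5f 4e 36 63) = 95 b1; tag = H(35 24 5c 95 b1) = 42b9
m4: inner = H(5f 4e 36 92) = 95 e0; tag = H(35 24 5c 95 e0) = 71b9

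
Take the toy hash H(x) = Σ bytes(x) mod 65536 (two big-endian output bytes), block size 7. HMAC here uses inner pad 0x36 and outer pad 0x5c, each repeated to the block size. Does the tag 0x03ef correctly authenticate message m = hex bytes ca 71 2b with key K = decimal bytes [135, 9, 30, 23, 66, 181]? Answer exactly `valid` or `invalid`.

Key decimal bytes [135, 9, 30, 23, 66, 181] = 87 09 1e 17 42 b5 is 6 bytes ≤ B = 7; zero-pad to 7 bytes: K' = 87 09 1e 17 42 b5 00.
K' ⊕ ipad = b1 3f 28 21 74 83 36; K' ⊕ opad = db 55 42 4b 1e e9 5c.
Inner hash: sum = 177+63+40+33+116+131+54+202+113+43 = 972 → 03 cc.
Outer hash (recomputed tag): sum = 219+85+66+75+30+233+92+3+204 = 1007 → 03 ef.
Recomputed tag = 03ef; claimed = 03ef → match.

valid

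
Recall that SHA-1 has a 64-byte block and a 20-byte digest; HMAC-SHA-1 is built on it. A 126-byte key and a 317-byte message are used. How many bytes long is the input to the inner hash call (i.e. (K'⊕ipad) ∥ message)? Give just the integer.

Key is 126 > 64 bytes, so it is hashed to 20 bytes then zero-padded to 64: |K'| = 64.
Inner input = (K'⊕ipad) ∥ m → 64 + 317 = 381 bytes.

381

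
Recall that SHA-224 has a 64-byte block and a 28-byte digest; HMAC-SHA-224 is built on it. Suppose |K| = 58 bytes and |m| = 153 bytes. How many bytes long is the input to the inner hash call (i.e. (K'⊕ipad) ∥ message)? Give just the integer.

217

Key is 58 ≤ 64 bytes, zero-padded: |K'| = 64.
Inner input = (K'⊕ipad) ∥ m → 64 + 153 = 217 bytes.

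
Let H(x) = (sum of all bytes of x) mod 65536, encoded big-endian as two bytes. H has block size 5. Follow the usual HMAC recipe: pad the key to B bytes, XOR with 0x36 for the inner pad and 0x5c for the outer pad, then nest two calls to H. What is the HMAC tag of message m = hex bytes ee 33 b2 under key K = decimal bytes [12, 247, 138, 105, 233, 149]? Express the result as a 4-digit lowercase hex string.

Key decimal bytes [12, 247, 138, 105, 233, 149] = 0c f7 8a 69 e9 95 is 6 bytes > B = 5, so hash it first: H(key) = 03 74, then zero-pad to 5 bytes: K' = 03 74 00 00 00.
K' ⊕ ipad = 35 42 36 36 36.  K' ⊕ opad = 5f 28 5c 5c 5c.
Inner input = (K'⊕ipad) ∥ m = 35 42 36 36 36 ∥ ee 33 b2.
Inner hash: sum = 53+66+54+54+54+238+51+178 = 748 → 02 ec.
Outer input = (K'⊕opad) ∥ inner = 5f 28 5c 5c 5c ∥ 02 ec.
Outer hash (tag): sum = 95+40+92+92+92+2+236 = 649 → 02 89.

0289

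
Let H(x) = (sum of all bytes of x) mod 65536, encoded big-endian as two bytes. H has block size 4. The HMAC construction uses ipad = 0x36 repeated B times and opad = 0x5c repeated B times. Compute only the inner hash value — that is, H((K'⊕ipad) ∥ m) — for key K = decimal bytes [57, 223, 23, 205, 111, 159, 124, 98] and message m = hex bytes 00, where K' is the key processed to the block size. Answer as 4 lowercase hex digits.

017f

Key decimal bytes [57, 223, 23, 205, 111, 159, 124, 98] = 39 df 17 cd 6f 9f 7c 62 is 8 bytes > B = 4, so hash it first: H(key) = 03 e8, then zero-pad to 4 bytes: K' = 03 e8 00 00.
K' ⊕ ipad = 35 de 36 36.
Inner input = 35 de 36 36 ∥ 00.
Inner hash: sum = 53+222+54+54+0 = 383 → 01 7f.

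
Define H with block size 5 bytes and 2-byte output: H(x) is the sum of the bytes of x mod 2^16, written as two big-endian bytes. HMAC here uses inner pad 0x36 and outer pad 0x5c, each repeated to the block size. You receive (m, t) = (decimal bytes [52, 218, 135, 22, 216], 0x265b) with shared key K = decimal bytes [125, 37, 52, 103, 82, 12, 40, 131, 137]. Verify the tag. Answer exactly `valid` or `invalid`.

invalid

Key decimal bytes [125, 37, 52, 103, 82, 12, 40, 131, 137] = 7d 25 34 67 52 0c 28 83 89 is 9 bytes > B = 5, so hash it first: H(key) = 02 cf, then zero-pad to 5 bytes: K' = 02 cf 00 00 00.
K' ⊕ ipad = 34 f9 36 36 36; K' ⊕ opad = 5e 93 5c 5c 5c.
Inner hash: sum = 52+249+54+54+54+52+218+135+22+216 = 1106 → 04 52.
Outer hash (recomputed tag): sum = 94+147+92+92+92+4+82 = 603 → 02 5b.
Recomputed tag = 025b; claimed = 265b → mismatch.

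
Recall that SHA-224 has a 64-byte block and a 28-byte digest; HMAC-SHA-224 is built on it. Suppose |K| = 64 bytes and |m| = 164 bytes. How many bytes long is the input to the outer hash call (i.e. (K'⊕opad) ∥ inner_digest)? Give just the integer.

Key is 64 ≤ 64 bytes, zero-padded: |K'| = 64.
Outer input = (K'⊕opad) ∥ H(inner) → 64 + 28 = 92 bytes.

92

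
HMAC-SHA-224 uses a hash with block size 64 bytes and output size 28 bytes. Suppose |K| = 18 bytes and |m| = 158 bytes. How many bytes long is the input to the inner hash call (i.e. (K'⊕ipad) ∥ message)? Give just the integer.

222

Key is 18 ≤ 64 bytes, zero-padded: |K'| = 64.
Inner input = (K'⊕ipad) ∥ m → 64 + 158 = 222 bytes.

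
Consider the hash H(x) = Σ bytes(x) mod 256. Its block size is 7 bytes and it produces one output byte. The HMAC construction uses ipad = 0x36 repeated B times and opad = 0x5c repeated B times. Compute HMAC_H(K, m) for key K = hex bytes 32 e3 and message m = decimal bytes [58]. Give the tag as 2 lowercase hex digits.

Key hex bytes 32 e3 is 2 bytes ≤ B = 7; zero-pad to 7 bytes: K' = 32 e3 00 00 00 00 00.
K' ⊕ ipad = 04 d5 36 36 36 36 36.  K' ⊕ opad = 6e bf 5c 5c 5c 5c 5c.
Inner input = (K'⊕ipad) ∥ m = 04 d5 36 36 36 36 36 ∥ 3a.
Inner hash: sum = 4+213+54+54+54+54+54+58 = 545; mod 256 = 33 → 21.
Outer input = (K'⊕opad) ∥ inner = 6e bf 5c 5c 5c 5c 5c ∥ 21.
Outer hash (tag): sum = 110+191+92+92+92+92+92+33 = 794; mod 256 = 26 → 1a.

1a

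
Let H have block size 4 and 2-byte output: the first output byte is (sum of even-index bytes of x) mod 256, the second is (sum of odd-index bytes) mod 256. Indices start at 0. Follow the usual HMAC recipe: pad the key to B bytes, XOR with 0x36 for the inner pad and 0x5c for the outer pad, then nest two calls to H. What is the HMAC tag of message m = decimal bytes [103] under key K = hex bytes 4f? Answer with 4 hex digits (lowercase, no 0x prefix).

8524

Key hex bytes 4f is 1 byte ≤ B = 4; zero-pad to 4 bytes: K' = 4f 00 00 00.
K' ⊕ ipad = 79 36 36 36.  K' ⊕ opad = 13 5c 5c 5c.
Inner input = (K'⊕ipad) ∥ m = 79 36 36 36 ∥ 67.
Inner hash: even-index sum = 278 mod 256 = 22; odd-index sum = 108 mod 256 = 108 → 16 6c.
Outer input = (K'⊕opad) ∥ inner = 13 5c 5c 5c ∥ 16 6c.
Outer hash (tag): even-index sum = 133 mod 256 = 133; odd-index sum = 292 mod 256 = 36 → 85 24.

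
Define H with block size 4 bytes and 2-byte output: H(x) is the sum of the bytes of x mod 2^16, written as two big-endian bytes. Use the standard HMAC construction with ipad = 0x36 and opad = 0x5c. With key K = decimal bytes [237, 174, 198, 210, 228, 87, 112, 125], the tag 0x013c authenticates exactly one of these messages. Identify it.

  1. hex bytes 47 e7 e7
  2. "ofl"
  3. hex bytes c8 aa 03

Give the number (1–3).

1

Key decimal bytes [237, 174, 198, 210, 228, 87, 112, 125] = ed ae c6 d2 e4 57 70 7d is 8 bytes > B = 4, so hash it first: H(key) = 05 5b, then zero-pad to 4 bytes: K' = 05 5b 00 00.
K' ⊕ ipad = 33 6d 36 36; K' ⊕ opad = 59 07 5c 5c.
m1: inner = H(33 6d 36 36 47 e7 e7) = 03 21; tag = H(59 07 5c 5c 03 21) = 013c ← matches
m2: inner = H(33 6d 36 36 6f 66 6c) = 02 4d; tag = H(59 07 5c 5c 02 4d) = 0167
m3: inner = H(33 6d 36 36 c8 aa 03) = 02 81; tag = H(59 07 5c 5c 02 81) = 019b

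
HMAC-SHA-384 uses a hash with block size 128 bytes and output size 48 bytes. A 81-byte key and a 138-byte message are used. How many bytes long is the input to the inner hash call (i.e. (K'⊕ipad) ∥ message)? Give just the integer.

266

Key is 81 ≤ 128 bytes, zero-padded: |K'| = 128.
Inner input = (K'⊕ipad) ∥ m → 128 + 138 = 266 bytes.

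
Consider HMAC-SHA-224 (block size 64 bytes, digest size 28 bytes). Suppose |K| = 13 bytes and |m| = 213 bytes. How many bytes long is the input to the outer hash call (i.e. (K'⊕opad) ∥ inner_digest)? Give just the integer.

Key is 13 ≤ 64 bytes, zero-padded: |K'| = 64.
Outer input = (K'⊕opad) ∥ H(inner) → 64 + 28 = 92 bytes.

92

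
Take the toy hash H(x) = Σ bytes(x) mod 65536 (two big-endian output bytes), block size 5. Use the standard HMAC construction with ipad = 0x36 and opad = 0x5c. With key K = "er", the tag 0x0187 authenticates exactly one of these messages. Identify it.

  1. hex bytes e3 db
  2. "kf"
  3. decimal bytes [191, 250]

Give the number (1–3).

Key "er" = 65 72 is 2 bytes ≤ B = 5; zero-pad to 5 bytes: K' = 65 72 00 00 00.
K' ⊕ ipad = 53 44 36 36 36; K' ⊕ opad = 39 2e 5c 5c 5c.
m1: inner = H(53 44 36 36 36 e3 db) = 02 f7; tag = H(39 2e 5c 5c 5c 02 f7) = 0274
m2: inner = H(53 44 36 36 36 6b 66) = 02 0a; tag = H(39 2e 5c 5c 5c 02 0a) = 0187 ← matches
m3: inner = H(53 44 36 36 36 bf fa) = 02 f2; tag = H(39 2e 5c 5c 5c 02 f2) = 026f

2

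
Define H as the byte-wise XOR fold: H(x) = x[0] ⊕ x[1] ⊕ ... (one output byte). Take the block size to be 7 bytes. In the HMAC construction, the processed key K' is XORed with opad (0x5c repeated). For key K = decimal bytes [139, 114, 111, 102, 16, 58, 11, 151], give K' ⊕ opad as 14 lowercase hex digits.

Key decimal bytes [139, 114, 111, 102, 16, 58, 11, 151] = 8b 72 6f 66 10 3a 0b 97 is 8 bytes > B = 7, so hash it first: H(key) = 46, then zero-pad to 7 bytes: K' = 46 00 00 00 00 00 00.
XOR each byte with 0x5c: 46⊕5c=1a, 00⊕5c=5c, 00⊕5c=5c, 00⊕5c=5c, 00⊕5c=5c, 00⊕5c=5c, 00⊕5c=5c.

1a5c5c5c5c5c5c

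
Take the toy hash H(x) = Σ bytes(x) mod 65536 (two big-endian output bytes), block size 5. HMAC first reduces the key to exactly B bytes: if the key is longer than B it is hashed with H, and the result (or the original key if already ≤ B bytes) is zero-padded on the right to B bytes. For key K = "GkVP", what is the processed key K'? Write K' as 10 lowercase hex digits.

Key "GkVP" = 47 6b 56 50 is 4 bytes ≤ B = 5; zero-pad to 5 bytes: K' = 47 6b 56 50 00.

476b565000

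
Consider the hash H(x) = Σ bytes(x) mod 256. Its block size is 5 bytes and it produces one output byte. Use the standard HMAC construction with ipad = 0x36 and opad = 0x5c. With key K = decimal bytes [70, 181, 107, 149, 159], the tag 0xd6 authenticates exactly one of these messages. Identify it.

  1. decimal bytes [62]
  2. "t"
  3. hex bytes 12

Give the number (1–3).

2

Key decimal bytes [70, 181, 107, 149, 159] = 46 b5 6b 95 9f is exactly B = 5 bytes: K' = 46 b5 6b 95 9f.
K' ⊕ ipad = 70 83 5d a3 a9; K' ⊕ opad = 1a e9 37 c9 c3.
m1: inner = H(70 83 5d a3 a9 3e) = da; tag = H(1a e9 37 c9 c3 da) = a0
m2: inner = H(70 83 5d a3 a9 74) = 10; tag = H(1a e9 37 c9 c3 10) = d6 ← matches
m3: inner = H(70 83 5d a3 a9 12) = ae; tag = H(1a e9 37 c9 c3 ae) = 74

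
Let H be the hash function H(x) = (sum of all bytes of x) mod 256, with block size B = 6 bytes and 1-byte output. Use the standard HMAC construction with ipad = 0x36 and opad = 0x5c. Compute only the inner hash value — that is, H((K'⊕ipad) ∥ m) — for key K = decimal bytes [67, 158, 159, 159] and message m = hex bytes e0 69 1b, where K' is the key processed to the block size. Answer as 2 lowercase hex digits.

Key decimal bytes [67, 158, 159, 159] = 43 9e 9f 9f is 4 bytes ≤ B = 6; zero-pad to 6 bytes: K' = 43 9e 9f 9f 00 00.
K' ⊕ ipad = 75 a8 a9 a9 36 36.
Inner input = 75 a8 a9 a9 36 36 ∥ e0 69 1b.
Inner hash: sum = 117+168+169+169+54+54+224+105+27 = 1087; mod 256 = 63 → 3f.

3f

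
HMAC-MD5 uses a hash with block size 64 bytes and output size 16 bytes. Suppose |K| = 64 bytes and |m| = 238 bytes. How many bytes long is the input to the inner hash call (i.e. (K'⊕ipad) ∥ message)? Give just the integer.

Key is 64 ≤ 64 bytes, zero-padded: |K'| = 64.
Inner input = (K'⊕ipad) ∥ m → 64 + 238 = 302 bytes.

302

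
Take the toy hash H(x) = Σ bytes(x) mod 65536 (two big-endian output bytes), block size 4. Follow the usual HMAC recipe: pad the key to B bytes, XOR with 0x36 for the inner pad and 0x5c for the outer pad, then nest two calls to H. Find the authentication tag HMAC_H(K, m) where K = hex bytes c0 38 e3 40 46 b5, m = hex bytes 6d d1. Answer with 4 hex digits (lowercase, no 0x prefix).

0261

Key hex bytes c0 38 e3 40 46 b5 is 6 bytes > B = 4, so hash it first: H(key) = 03 16, then zero-pad to 4 bytes: K' = 03 16 00 00.
K' ⊕ ipad = 35 20 36 36.  K' ⊕ opad = 5f 4a 5c 5c.
Inner input = (K'⊕ipad) ∥ m = 35 20 36 36 ∥ 6d d1.
Inner hash: sum = 53+32+54+54+109+209 = 511 → 01 ff.
Outer input = (K'⊕opad) ∥ inner = 5f 4a 5c 5c ∥ 01 ff.
Outer hash (tag): sum = 95+74+92+92+1+255 = 609 → 02 61.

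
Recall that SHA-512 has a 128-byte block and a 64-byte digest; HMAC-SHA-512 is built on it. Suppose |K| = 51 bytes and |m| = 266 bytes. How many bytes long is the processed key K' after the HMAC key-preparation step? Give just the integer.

Key is 51 ≤ 128 bytes, zero-padded: |K'| = 128.

128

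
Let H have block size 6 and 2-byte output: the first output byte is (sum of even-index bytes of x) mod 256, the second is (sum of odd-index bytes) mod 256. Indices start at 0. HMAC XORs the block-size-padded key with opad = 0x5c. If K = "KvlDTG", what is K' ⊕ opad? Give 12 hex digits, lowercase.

172a3018081b

Key "KvlDTG" = 4b 76 6c 44 54 47 is exactly B = 6 bytes: K' = 4b 76 6c 44 54 47.
XOR each byte with 0x5c: 4b⊕5c=17, 76⊕5c=2a, 6c⊕5c=30, 44⊕5c=18, 54⊕5c=08, 47⊕5c=1b.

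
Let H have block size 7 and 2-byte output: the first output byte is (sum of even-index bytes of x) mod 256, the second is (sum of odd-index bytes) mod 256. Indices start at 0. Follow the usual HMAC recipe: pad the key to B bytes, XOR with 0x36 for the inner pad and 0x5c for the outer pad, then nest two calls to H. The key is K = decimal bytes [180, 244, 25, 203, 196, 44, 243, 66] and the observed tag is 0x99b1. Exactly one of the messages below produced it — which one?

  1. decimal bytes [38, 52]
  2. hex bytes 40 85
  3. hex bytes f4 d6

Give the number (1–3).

1

Key decimal bytes [180, 244, 25, 203, 196, 44, 243, 66] = b4 f4 19 cb c4 2c f3 42 is 8 bytes > B = 7, so hash it first: H(key) = 84 2d, then zero-pad to 7 bytes: K' = 84 2d 00 00 00 00 00.
K' ⊕ ipad = b2 1b 36 36 36 36 36; K' ⊕ opad = d8 71 5c 5c 5c 5c 5c.
m1: inner = H(b2 1b 36 36 36 36 36 26 34) = 88 ad; tag = H(d8 71 5c 5c 5c 5c 5c 88 ad) = 99b1 ← matches
m2: inner = H(b2 1b 36 36 36 36 36 40 85) = d9 c7; tag = H(d8 71 5c 5c 5c 5c 5c d9 c7) = b302
m3: inner = H(b2 1b 36 36 36 36 36 f4 d6) = 2a 7b; tag = H(d8 71 5c 5c 5c 5c 5c 2a 7b) = 6753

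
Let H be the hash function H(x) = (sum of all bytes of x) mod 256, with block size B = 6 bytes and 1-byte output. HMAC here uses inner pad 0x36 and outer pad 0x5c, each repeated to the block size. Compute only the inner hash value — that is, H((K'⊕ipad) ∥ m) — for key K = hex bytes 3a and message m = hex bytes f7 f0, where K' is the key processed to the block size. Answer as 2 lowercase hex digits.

01

Key hex bytes 3a is 1 byte ≤ B = 6; zero-pad to 6 bytes: K' = 3a 00 00 00 00 00.
K' ⊕ ipad = 0c 36 36 36 36 36.
Inner input = 0c 36 36 36 36 36 ∥ f7 f0.
Inner hash: sum = 12+54+54+54+54+54+247+240 = 769; mod 256 = 1 → 01.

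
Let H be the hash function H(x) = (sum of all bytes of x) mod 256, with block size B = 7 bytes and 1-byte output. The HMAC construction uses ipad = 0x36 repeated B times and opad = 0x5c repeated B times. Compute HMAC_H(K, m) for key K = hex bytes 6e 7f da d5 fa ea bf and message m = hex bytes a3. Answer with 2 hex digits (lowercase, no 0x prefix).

Key hex bytes 6e 7f da d5 fa ea bf is exactly B = 7 bytes: K' = 6e 7f da d5 fa ea bf.
K' ⊕ ipad = 58 49 ec e3 cc dc 89.  K' ⊕ opad = 32 23 86 89 a6 b6 e3.
Inner input = (K'⊕ipad) ∥ m = 58 49 ec e3 cc dc 89 ∥ a3.
Inner hash: sum = 88+73+236+227+204+220+137+163 = 1348; mod 256 = 68 → 44.
Outer input = (K'⊕opad) ∥ inner = 32 23 86 89 a6 b6 e3 ∥ 44.
Outer hash (tag): sum = 50+35+134+137+166+182+227+68 = 999; mod 256 = 231 → e7.

e7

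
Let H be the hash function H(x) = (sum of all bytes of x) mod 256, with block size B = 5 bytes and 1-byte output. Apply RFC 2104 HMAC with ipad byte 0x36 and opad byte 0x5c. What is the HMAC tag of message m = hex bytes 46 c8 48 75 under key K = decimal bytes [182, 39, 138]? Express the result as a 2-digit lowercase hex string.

Key decimal bytes [182, 39, 138] = b6 27 8a is 3 bytes ≤ B = 5; zero-pad to 5 bytes: K' = b6 27 8a 00 00.
K' ⊕ ipad = 80 11 bc 36 36.  K' ⊕ opad = ea 7b d6 5c 5c.
Inner input = (K'⊕ipad) ∥ m = 80 11 bc 36 36 ∥ 46 c8 48 75.
Inner hash: sum = 128+17+188+54+54+70+200+72+117 = 900; mod 256 = 132 → 84.
Outer input = (K'⊕opad) ∥ inner = ea 7b d6 5c 5c ∥ 84.
Outer hash (tag): sum = 234+123+214+92+92+132 = 887; mod 256 = 119 → 77.

77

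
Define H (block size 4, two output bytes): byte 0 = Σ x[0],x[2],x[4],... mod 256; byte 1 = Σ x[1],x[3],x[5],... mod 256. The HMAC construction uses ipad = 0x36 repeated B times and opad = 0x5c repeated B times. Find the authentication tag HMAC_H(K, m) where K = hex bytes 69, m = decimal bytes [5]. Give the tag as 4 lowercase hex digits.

2b24

Key hex bytes 69 is 1 byte ≤ B = 4; zero-pad to 4 bytes: K' = 69 00 00 00.
K' ⊕ ipad = 5f 36 36 36.  K' ⊕ opad = 35 5c 5c 5c.
Inner input = (K'⊕ipad) ∥ m = 5f 36 36 36 ∥ 05.
Inner hash: even-index sum = 154 mod 256 = 154; odd-index sum = 108 mod 256 = 108 → 9a 6c.
Outer input = (K'⊕opad) ∥ inner = 35 5c 5c 5c ∥ 9a 6c.
Outer hash (tag): even-index sum = 299 mod 256 = 43; odd-index sum = 292 mod 256 = 36 → 2b 24.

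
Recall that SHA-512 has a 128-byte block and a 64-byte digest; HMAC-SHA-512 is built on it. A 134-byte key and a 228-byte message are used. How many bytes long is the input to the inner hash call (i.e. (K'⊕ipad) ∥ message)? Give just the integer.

Key is 134 > 128 bytes, so it is hashed to 64 bytes then zero-padded to 128: |K'| = 128.
Inner input = (K'⊕ipad) ∥ m → 128 + 228 = 356 bytes.

356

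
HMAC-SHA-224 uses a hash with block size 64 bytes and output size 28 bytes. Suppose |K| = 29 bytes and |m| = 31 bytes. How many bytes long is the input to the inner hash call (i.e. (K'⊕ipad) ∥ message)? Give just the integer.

95

Key is 29 ≤ 64 bytes, zero-padded: |K'| = 64.
Inner input = (K'⊕ipad) ∥ m → 64 + 31 = 95 bytes.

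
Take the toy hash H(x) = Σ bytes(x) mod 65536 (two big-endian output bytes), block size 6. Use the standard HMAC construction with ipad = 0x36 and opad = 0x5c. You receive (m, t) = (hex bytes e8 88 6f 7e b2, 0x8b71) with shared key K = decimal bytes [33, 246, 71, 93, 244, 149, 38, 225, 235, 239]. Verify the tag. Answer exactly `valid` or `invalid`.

invalid

Key decimal bytes [33, 246, 71, 93, 244, 149, 38, 225, 235, 239] = 21 f6 47 5d f4 95 26 e1 eb ef is 10 bytes > B = 6, so hash it first: H(key) = 06 25, then zero-pad to 6 bytes: K' = 06 25 00 00 00 00.
K' ⊕ ipad = 30 13 36 36 36 36; K' ⊕ opad = 5a 79 5c 5c 5c 5c.
Inner hash: sum = 48+19+54+54+54+54+232+136+111+126+178 = 1066 → 04 2a.
Outer hash (recomputed tag): sum = 90+121+92+92+92+92+4+42 = 625 → 02 71.
Recomputed tag = 0271; claimed = 8b71 → mismatch.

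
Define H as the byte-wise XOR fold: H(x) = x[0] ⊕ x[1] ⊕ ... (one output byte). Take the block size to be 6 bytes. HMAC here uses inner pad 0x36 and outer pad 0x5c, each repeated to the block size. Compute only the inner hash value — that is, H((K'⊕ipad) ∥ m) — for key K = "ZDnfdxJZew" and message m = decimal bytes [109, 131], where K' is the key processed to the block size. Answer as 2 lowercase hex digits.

e6

Key "ZDnfdxJZew" = 5a 44 6e 66 64 78 4a 5a 65 77 is 10 bytes > B = 6, so hash it first: H(key) = 08, then zero-pad to 6 bytes: K' = 08 00 00 00 00 00.
K' ⊕ ipad = 3e 36 36 36 36 36.
Inner input = 3e 36 36 36 36 36 ∥ 6d 83.
Inner hash: XOR 3e⊕36⊕36⊕36⊕36⊕36⊕6d⊕83 = e6.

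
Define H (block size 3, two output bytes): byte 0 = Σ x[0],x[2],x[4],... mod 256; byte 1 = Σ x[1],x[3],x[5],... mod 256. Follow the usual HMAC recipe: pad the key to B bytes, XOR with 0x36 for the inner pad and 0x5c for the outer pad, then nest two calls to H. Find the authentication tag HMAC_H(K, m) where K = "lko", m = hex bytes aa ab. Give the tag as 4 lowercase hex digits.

Key "lko" = 6c 6b 6f is exactly B = 3 bytes: K' = 6c 6b 6f.
K' ⊕ ipad = 5a 5d 59.  K' ⊕ opad = 30 37 33.
Inner input = (K'⊕ipad) ∥ m = 5a 5d 59 ∥ aa ab.
Inner hash: even-index sum = 350 mod 256 = 94; odd-index sum = 263 mod 256 = 7 → 5e 07.
Outer input = (K'⊕opad) ∥ inner = 30 37 33 ∥ 5e 07.
Outer hash (tag): even-index sum = 106 mod 256 = 106; odd-index sum = 149 mod 256 = 149 → 6a 95.

6a95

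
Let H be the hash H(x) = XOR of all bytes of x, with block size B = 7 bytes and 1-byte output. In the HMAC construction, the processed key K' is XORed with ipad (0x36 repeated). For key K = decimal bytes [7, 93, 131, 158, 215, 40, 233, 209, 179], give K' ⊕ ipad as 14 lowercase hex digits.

Key decimal bytes [7, 93, 131, 158, 215, 40, 233, 209, 179] = 07 5d 83 9e d7 28 e9 d1 b3 is 9 bytes > B = 7, so hash it first: H(key) = 33, then zero-pad to 7 bytes: K' = 33 00 00 00 00 00 00.
XOR each byte with 0x36: 33⊕36=05, 00⊕36=36, 00⊕36=36, 00⊕36=36, 00⊕36=36, 00⊕36=36, 00⊕36=36.

05363636363636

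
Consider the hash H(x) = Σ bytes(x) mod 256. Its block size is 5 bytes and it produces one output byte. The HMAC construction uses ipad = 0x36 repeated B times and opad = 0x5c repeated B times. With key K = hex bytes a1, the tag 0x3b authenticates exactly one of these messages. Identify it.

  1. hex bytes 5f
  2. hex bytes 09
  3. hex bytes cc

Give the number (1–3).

1

Key hex bytes a1 is 1 byte ≤ B = 5; zero-pad to 5 bytes: K' = a1 00 00 00 00.
K' ⊕ ipad = 97 36 36 36 36; K' ⊕ opad = fd 5c 5c 5c 5c.
m1: inner = H(97 36 36 36 36 5f) = ce; tag = H(fd 5c 5c 5c 5c ce) = 3b ← matches
m2: inner = H(97 36 36 36 36 09) = 78; tag = H(fd 5c 5c 5c 5c 78) = e5
m3: inner = H(97 36 36 36 36 cc) = 3b; tag = H(fd 5c 5c 5c 5c 3b) = a8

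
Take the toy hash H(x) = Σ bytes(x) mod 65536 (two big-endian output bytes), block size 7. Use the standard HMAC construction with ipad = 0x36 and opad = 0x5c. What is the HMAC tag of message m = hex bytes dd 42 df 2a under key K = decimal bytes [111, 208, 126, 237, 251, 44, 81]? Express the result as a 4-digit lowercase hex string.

Key decimal bytes [111, 208, 126, 237, 251, 44, 81] = 6f d0 7e ed fb 2c 51 is exactly B = 7 bytes: K' = 6f d0 7e ed fb 2c 51.
K' ⊕ ipad = 59 e6 48 db cd 1a 67.  K' ⊕ opad = 33 8c 22 b1 a7 70 0d.
Inner input = (K'⊕ipad) ∥ m = 59 e6 48 db cd 1a 67 ∥ dd 42 df 2a.
Inner hash: sum = 89+230+72+219+205+26+103+221+66+223+42 = 1496 → 05 d8.
Outer input = (K'⊕opad) ∥ inner = 33 8c 22 b1 a7 70 0d ∥ 05 d8.
Outer hash (tag): sum = 51+140+34+177+167+112+13+5+216 = 915 → 03 93.

0393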